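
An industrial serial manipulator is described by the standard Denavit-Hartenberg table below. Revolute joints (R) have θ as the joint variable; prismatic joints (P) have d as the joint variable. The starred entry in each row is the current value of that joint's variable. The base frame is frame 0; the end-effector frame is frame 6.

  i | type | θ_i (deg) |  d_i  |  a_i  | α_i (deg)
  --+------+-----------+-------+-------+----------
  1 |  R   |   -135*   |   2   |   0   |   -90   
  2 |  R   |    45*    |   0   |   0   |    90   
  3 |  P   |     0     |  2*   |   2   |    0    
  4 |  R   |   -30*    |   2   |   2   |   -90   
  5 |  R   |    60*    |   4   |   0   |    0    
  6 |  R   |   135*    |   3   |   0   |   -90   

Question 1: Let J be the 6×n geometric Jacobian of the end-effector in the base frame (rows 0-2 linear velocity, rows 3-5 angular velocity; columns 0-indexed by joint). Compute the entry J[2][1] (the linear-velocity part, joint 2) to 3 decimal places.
axis z_1 = (0.7071,-0.7071,0.0000); lever o_n−o_1 = (-2.0365,-9.1955,-2.2854)
cross product → J_v[:, 1] = (1.6160,1.6160,-7.9423)
J_ω[:, 1] = z_1
entry J[2][1] = -7.9423

-7.942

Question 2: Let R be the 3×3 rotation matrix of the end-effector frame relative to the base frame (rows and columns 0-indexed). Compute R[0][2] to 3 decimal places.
-0.687

End-effector z-axis (col 2 of R) = (-0.6865,-0.5035,0.5245)
R[0][2] = -0.6865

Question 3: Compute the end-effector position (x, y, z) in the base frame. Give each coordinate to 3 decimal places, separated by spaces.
-2.037 -9.196 -0.285

after link 1: o_1 = (0.0000, 0.0000, 2.0000)
after link 2: o_2 = (0.0000, 0.0000, 2.0000)
after link 3: o_3 = (-2.0000, -2.0000, 2.0000)
after link 4: o_4 = (-4.5731, -3.1589, 2.1895)
after link 5: o_5 = (-3.1236, -6.6084, 0.7753)
after link 6: o_6 = (-2.0365, -9.1955, -0.2854)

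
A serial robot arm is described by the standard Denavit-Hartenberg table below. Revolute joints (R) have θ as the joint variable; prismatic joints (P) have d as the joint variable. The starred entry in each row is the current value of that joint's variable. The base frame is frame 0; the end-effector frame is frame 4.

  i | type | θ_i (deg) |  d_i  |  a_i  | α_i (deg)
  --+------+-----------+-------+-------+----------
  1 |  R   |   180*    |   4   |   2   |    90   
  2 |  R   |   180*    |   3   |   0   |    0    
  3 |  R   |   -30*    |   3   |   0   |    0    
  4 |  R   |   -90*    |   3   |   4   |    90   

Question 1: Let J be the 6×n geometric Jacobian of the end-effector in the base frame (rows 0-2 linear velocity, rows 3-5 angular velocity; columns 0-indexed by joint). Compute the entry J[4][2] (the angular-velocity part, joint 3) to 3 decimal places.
axis z_2 = (0.0000,1.0000,0.0000); lever o_n−o_2 = (-2.0000,6.0000,3.4641)
cross product → J_v[:, 2] = (3.4641,-0.0000,2.0000)
J_ω[:, 2] = z_2
entry J[4][2] = 1.0000

1.000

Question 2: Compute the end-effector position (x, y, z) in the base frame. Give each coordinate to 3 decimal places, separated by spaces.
after link 1: o_1 = (-2.0000, 0.0000, 4.0000)
after link 2: o_2 = (-2.0000, 3.0000, 4.0000)
after link 3: o_3 = (-2.0000, 6.0000, 4.0000)
after link 4: o_4 = (-4.0000, 9.0000, 7.4641)

-4.000 9.000 7.464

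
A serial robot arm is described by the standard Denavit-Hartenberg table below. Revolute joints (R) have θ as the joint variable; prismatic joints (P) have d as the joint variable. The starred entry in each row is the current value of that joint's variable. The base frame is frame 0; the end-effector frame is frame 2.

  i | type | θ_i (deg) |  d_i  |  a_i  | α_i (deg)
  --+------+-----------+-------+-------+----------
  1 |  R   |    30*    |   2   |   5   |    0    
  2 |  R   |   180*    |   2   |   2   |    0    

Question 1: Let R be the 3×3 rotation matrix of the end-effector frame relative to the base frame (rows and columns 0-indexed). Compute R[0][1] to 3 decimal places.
End-effector y-axis (col 1 of R) = (0.5000,-0.8660,0.0000)
R[0][1] = 0.5000

0.500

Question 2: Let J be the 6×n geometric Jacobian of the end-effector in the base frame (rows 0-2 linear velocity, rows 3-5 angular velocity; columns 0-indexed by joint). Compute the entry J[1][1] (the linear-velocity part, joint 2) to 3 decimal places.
-1.732

axis z_1 = (0.0000,0.0000,1.0000); lever o_n−o_1 = (-1.7321,-1.0000,2.0000)
cross product → J_v[:, 1] = (1.0000,-1.7321,0.0000)
J_ω[:, 1] = z_1
entry J[1][1] = -1.7321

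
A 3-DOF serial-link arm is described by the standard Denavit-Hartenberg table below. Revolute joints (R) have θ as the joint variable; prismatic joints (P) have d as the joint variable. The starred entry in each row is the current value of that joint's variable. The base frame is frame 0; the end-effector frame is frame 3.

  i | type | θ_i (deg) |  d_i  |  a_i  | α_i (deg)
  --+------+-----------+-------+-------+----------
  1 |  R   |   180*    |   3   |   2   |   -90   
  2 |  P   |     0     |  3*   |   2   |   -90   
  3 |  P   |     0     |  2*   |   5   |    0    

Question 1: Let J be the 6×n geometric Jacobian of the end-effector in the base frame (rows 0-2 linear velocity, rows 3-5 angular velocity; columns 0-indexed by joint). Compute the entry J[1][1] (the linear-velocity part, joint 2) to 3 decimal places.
-1.000

prismatic axis z_1 = (-0.0000,-1.0000,0.0000)
J_v[:, 1] = z_1; J_ω[:, 1] = (0,0,0)
entry J[1][1] = -1.0000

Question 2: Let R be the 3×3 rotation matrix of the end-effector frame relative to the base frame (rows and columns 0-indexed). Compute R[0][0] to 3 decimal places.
End-effector x-axis (col 0 of R) = (-1.0000,0.0000,0.0000)
R[0][0] = -1.0000

-1.000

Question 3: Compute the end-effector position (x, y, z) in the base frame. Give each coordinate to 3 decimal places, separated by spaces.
after link 1: o_1 = (-2.0000, 0.0000, 3.0000)
after link 2: o_2 = (-4.0000, -3.0000, 3.0000)
after link 3: o_3 = (-9.0000, -3.0000, 1.0000)

-9.000 -3.000 1.000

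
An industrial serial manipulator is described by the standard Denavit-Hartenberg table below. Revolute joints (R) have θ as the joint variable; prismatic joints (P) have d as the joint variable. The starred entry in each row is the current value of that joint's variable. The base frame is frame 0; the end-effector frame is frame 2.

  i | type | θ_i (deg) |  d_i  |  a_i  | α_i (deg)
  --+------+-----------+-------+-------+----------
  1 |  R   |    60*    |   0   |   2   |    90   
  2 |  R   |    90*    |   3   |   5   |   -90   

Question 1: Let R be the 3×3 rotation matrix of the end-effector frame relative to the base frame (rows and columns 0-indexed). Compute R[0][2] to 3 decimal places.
End-effector z-axis (col 2 of R) = (-0.5000,-0.8660,0.0000)
R[0][2] = -0.5000

-0.500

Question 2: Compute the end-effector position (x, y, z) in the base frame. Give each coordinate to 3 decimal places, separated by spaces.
3.598 0.232 5.000

after link 1: o_1 = (1.0000, 1.7321, 0.0000)
after link 2: o_2 = (3.5981, 0.2321, 5.0000)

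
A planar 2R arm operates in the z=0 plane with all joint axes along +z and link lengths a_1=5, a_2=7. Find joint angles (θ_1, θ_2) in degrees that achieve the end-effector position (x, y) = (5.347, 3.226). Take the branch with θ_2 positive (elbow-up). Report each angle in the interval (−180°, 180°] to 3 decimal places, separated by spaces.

cos θ_2 = (38.9975−5²−7²)/(2·5·7) = -0.5000; θ_2 = 120.0024° (elbow-up)
β = atan2(3.2260,5.3470) = 31.1038°; ψ = atan2(6.0620,1.4997) = 76.1040°
θ_1 = β − ψ = -45.0002°

-45.000 120.002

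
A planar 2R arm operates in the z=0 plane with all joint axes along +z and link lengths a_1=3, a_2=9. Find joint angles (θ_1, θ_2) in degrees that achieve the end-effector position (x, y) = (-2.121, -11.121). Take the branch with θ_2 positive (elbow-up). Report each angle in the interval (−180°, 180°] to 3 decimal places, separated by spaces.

-135.009 45.013

cos θ_2 = (128.1753−3²−9²)/(2·3·9) = 0.7069; θ_2 = 45.0127° (elbow-up)
β = atan2(-11.1210,-2.1210) = -100.7978°; ψ = atan2(6.3654,9.3625) = 34.2109°
θ_1 = β − ψ = -135.0087°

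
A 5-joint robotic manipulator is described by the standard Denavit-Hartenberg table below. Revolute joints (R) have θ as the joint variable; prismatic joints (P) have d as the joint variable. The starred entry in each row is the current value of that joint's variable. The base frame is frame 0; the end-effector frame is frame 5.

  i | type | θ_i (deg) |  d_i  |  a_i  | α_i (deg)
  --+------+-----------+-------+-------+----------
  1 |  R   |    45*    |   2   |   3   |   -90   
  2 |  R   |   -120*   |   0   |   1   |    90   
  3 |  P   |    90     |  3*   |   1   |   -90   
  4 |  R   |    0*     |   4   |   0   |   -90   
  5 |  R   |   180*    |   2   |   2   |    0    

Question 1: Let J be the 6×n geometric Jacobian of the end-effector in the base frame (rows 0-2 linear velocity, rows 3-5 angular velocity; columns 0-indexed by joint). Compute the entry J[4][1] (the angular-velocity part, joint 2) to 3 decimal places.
0.707

axis z_1 = (-0.7071,0.7071,0.0000); lever o_n−o_1 = (1.1554,-0.2588,-3.0981)
cross product → J_v[:, 1] = (-2.1907,-2.1907,-0.6340)
J_ω[:, 1] = z_1
entry J[4][1] = 0.7071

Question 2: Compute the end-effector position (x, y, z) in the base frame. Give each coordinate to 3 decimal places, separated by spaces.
3.277 1.863 -1.098

after link 1: o_1 = (2.1213, 2.1213, 2.0000)
after link 2: o_2 = (1.7678, 1.7678, 2.8660)
after link 3: o_3 = (-0.7765, 0.6378, 1.3660)
after link 4: o_4 = (0.6378, 2.0520, -2.0981)
after link 5: o_5 = (3.2767, 1.8625, -1.0981)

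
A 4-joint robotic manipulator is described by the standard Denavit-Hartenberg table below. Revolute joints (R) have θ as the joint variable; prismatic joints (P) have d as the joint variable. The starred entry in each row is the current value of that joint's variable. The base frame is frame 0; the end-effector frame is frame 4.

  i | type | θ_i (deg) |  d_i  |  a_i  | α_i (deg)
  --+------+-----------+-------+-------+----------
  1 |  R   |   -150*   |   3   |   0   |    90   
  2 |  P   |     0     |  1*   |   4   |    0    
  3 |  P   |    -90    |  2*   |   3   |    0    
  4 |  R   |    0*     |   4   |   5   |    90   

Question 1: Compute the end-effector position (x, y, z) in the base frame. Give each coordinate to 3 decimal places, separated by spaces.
after link 1: o_1 = (0.0000, 0.0000, 3.0000)
after link 2: o_2 = (-3.9641, -1.1340, 3.0000)
after link 3: o_3 = (-4.9641, 0.5981, 0.0000)
after link 4: o_4 = (-6.9641, 4.0622, -5.0000)

-6.964 4.062 -5.000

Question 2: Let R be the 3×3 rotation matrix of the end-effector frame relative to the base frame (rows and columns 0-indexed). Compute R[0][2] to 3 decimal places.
0.866

End-effector z-axis (col 2 of R) = (0.8660,0.5000,-0.0000)
R[0][2] = 0.8660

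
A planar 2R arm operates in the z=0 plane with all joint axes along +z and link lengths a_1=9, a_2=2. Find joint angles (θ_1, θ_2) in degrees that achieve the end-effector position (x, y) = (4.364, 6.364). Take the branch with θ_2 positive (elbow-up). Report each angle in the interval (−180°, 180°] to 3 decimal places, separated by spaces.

cos θ_2 = (59.5450−9²−2²)/(2·9·2) = -0.7071; θ_2 = 134.9981° (elbow-up)
β = atan2(6.3640,4.3640) = 55.5603°; ψ = atan2(1.4143,7.5858) = 10.5607°
θ_1 = β − ψ = 44.9996°

45.000 134.998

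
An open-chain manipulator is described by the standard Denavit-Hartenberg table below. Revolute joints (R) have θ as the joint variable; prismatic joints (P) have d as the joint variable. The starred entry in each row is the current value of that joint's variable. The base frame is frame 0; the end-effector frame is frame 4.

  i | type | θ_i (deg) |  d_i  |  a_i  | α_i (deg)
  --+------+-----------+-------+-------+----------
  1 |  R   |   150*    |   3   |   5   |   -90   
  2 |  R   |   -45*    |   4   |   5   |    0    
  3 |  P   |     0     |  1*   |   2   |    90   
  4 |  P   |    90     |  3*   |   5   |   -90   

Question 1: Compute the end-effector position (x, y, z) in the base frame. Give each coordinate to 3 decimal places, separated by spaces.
-11.780 -4.746 10.071

after link 1: o_1 = (-4.3301, 2.5000, 3.0000)
after link 2: o_2 = (-9.3920, 0.8037, 6.5355)
after link 3: o_3 = (-11.1167, 0.6447, 7.9497)
after link 4: o_4 = (-11.7796, -4.7460, 10.0711)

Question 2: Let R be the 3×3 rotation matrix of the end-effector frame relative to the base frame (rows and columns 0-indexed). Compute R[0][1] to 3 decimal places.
-0.612

End-effector y-axis (col 1 of R) = (-0.6124,0.3536,-0.7071)
R[0][1] = -0.6124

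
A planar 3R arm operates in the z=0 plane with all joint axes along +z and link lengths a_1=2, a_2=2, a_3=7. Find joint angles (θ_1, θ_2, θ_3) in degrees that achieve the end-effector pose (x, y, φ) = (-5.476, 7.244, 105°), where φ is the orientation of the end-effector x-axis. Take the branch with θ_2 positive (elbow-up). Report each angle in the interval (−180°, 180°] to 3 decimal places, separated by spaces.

150.013 44.971 -89.984

wrist centre = target − a_3·(cos φ, sin φ) = (-3.6643, 0.4825)
cos θ_2 = (13.6597−2²−2²)/(2·2·2) = 0.7075; θ_2 = 44.9714° (elbow-up)
β = atan2(0.4825,-3.6643) = 172.4983°; ψ = atan2(1.4135,3.4149) = 22.4857°
θ_1 = β − ψ = 150.0126°
θ_3 = φ − θ_1 − θ_2 = -89.9840° (wrapped to (-180°,180°])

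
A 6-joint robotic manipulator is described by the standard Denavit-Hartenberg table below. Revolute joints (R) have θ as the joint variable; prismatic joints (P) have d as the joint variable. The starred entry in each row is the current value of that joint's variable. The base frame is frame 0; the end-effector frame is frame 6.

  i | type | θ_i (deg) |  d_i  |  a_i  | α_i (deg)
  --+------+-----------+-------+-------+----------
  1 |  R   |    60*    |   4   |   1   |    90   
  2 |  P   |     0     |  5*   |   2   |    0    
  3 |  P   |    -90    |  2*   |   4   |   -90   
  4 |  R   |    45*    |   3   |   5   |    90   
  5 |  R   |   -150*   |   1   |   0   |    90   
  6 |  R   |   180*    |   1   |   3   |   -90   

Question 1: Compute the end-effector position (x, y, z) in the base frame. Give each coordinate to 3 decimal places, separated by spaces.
6.511 5.901 -5.726

after link 1: o_1 = (0.5000, 0.8660, 4.0000)
after link 2: o_2 = (5.8301, 0.0981, 4.0000)
after link 3: o_3 = (7.5622, -0.9019, 0.0000)
after link 4: o_4 = (6.0003, 3.4639, -3.5355)
after link 5: o_5 = (6.6127, 3.1104, -4.2426)
after link 6: o_6 = (6.5109, 5.9012, -5.7262)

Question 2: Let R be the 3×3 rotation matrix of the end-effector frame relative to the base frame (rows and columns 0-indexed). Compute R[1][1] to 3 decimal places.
-0.573

End-effector y-axis (col 1 of R) = (-0.7392,-0.5732,-0.3536)
R[1][1] = -0.5732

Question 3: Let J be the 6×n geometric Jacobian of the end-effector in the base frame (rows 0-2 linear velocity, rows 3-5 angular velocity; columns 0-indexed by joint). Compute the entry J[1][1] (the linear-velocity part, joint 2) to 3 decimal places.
prismatic axis z_1 = (0.8660,-0.5000,0.0000)
J_v[:, 1] = z_1; J_ω[:, 1] = (0,0,0)
entry J[1][1] = -0.5000

-0.500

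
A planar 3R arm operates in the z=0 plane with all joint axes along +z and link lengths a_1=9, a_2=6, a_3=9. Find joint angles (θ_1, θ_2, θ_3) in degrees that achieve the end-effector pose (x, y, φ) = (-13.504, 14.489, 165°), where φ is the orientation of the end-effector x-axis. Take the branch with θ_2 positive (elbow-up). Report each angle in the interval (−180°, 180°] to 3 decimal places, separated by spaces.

wrist centre = target − a_3·(cos φ, sin φ) = (-4.8107, 12.1596)
cos θ_2 = (170.9991−9²−6²)/(2·9·6) = 0.5000; θ_2 = 60.0006° (elbow-up)
β = atan2(12.1596,-4.8107) = 111.5850°; ψ = atan2(5.1962,11.9999) = 23.4134°
θ_1 = β − ψ = 88.1716°
θ_3 = φ − θ_1 − θ_2 = 16.8278° (wrapped to (-180°,180°])

88.172 60.001 16.828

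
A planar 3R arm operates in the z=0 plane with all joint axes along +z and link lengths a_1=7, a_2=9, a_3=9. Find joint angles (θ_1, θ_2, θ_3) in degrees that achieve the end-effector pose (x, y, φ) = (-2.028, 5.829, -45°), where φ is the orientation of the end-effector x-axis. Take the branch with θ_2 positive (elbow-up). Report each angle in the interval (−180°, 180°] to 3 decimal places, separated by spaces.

99.073 45.001 170.925

wrist centre = target − a_3·(cos φ, sin φ) = (-8.3920, 12.1930)
cos θ_2 = (219.0933−7²−9²)/(2·7·9) = 0.7071; θ_2 = 45.0014° (elbow-up)
β = atan2(12.1930,-8.3920) = 124.5382°; ψ = atan2(6.3641,13.3638) = 25.4647°
θ_1 = β − ψ = 99.0735°
θ_3 = φ − θ_1 − θ_2 = 170.9252° (wrapped to (-180°,180°])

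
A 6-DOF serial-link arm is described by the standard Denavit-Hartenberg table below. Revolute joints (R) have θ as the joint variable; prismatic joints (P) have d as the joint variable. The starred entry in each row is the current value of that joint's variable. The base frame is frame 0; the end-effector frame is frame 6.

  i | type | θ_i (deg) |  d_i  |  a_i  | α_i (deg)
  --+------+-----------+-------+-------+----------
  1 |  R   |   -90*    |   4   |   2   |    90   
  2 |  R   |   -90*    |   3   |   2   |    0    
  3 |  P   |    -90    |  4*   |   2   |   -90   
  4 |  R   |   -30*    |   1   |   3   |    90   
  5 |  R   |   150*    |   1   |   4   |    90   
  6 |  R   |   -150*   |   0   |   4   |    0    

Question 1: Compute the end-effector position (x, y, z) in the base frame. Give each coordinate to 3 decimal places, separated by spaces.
-7.402 2.696 0.732

after link 1: o_1 = (0.0000, -2.0000, 4.0000)
after link 2: o_2 = (-3.0000, -2.0000, 2.0000)
after link 3: o_3 = (-7.0000, -0.0000, 2.0000)
after link 4: o_4 = (-8.5000, 2.5981, 1.0000)
after link 5: o_5 = (-7.6340, -0.9019, -1.0000)
after link 6: o_6 = (-7.4019, 2.6962, 0.7321)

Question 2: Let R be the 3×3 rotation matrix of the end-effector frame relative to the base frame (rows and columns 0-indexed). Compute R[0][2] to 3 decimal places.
-0.250

End-effector z-axis (col 2 of R) = (-0.2500,0.4330,-0.8660)
R[0][2] = -0.2500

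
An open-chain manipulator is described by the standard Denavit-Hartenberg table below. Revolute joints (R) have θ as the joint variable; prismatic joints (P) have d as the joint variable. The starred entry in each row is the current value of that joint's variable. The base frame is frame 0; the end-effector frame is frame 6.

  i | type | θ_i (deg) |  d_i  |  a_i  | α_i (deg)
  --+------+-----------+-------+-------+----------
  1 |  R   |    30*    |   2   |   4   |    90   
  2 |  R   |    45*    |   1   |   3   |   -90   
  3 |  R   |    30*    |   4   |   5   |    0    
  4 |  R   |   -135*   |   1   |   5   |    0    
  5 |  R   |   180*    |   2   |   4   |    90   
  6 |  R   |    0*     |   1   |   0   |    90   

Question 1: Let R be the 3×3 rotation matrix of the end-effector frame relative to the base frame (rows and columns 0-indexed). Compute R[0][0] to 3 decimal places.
End-effector x-axis (col 0 of R) = (-0.3245,0.9280,0.1830)
R[0][0] = -0.3245

-0.324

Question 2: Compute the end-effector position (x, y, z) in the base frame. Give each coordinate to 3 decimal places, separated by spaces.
after link 1: o_1 = (3.4641, 2.0000, 2.0000)
after link 2: o_2 = (5.8012, 2.1946, 4.1213)
after link 3: o_3 = (4.7534, 4.4764, 10.0116)
after link 4: o_4 = (5.7634, -0.5173, 9.8037)
after link 5: o_5 = (3.2407, 2.4877, 11.9499)
after link 6: o_6 = (3.9616, 2.6051, 12.6329)

3.962 2.605 12.633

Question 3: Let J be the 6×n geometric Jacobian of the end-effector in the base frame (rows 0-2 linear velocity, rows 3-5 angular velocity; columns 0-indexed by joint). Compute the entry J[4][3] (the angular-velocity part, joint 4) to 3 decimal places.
axis z_3 = (-0.6124,-0.3536,0.7071); lever o_n−o_3 = (-0.7917,-1.8713,2.6213)
cross product → J_v[:, 3] = (0.3964,1.0454,0.8660)
J_ω[:, 3] = z_3
entry J[4][3] = -0.3536

-0.354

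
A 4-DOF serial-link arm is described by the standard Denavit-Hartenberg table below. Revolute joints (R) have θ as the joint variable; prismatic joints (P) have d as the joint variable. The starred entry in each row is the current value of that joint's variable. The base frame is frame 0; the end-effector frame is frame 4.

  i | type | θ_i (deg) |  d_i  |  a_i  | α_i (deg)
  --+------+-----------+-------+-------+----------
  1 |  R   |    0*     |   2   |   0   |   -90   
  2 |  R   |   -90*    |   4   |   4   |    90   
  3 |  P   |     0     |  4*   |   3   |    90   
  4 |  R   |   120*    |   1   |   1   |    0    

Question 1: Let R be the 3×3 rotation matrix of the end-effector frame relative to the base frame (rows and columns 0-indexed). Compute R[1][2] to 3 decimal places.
End-effector z-axis (col 2 of R) = (-0.0000,-1.0000,-0.0000)
R[1][2] = -1.0000

-1.000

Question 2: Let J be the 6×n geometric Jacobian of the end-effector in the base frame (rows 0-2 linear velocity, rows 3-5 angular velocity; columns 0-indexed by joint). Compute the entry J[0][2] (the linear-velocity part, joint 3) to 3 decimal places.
prismatic axis z_2 = (-1.0000,0.0000,0.0000)
J_v[:, 2] = z_2; J_ω[:, 2] = (0,0,0)
entry J[0][2] = -1.0000

-1.000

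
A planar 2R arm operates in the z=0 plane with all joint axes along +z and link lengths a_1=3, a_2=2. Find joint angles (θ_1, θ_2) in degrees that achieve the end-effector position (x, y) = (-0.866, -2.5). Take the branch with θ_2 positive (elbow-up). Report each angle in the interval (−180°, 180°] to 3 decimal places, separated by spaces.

cos θ_2 = (7.0000−3²−2²)/(2·3·2) = -0.5000; θ_2 = 120.0002° (elbow-up)
β = atan2(-2.5000,-0.8660) = -109.1061°; ψ = atan2(1.7320,2.0000) = 40.8934°
θ_1 = β − ψ = -149.9995°

-150.000 120.000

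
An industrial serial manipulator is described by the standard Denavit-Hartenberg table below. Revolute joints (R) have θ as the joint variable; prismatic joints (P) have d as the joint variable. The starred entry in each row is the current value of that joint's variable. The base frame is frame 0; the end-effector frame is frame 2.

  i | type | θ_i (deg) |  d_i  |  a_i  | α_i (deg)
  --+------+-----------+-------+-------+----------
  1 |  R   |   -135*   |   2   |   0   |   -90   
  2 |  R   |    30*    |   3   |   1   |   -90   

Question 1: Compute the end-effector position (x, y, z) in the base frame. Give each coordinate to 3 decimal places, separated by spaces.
after link 1: o_1 = (0.0000, 0.0000, 2.0000)
after link 2: o_2 = (1.5089, -2.7337, 1.5000)

1.509 -2.734 1.500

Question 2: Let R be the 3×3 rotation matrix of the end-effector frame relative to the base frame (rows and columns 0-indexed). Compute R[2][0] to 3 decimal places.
End-effector x-axis (col 0 of R) = (-0.6124,-0.6124,-0.5000)
R[2][0] = -0.5000

-0.500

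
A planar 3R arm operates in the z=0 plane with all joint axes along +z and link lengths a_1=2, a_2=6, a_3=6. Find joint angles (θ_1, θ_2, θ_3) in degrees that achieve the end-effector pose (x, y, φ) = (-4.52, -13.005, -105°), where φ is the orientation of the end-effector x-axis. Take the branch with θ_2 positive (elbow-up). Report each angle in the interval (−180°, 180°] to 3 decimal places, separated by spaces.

wrist centre = target − a_3·(cos φ, sin φ) = (-2.9671, -7.2094)
cos θ_2 = (60.7797−2²−6²)/(2·2·6) = 0.8658; θ_2 = 30.0235° (elbow-up)
β = atan2(-7.2094,-2.9671) = -112.3699°; ψ = atan2(3.0021,7.1949) = 22.6486°
θ_1 = β − ψ = -135.0185°
θ_3 = φ − θ_1 − θ_2 = -0.0049° (wrapped to (-180°,180°])

-135.019 30.023 -0.005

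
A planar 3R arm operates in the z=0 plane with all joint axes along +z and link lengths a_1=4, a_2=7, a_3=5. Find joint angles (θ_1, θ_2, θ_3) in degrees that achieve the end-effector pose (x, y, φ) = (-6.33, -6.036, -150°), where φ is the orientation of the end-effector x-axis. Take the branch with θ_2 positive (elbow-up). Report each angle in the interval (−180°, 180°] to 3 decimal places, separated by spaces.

wrist centre = target − a_3·(cos φ, sin φ) = (-1.9999, -3.5360)
cos θ_2 = (16.5028−4²−7²)/(2·4·7) = -0.8660; θ_2 = 149.9996° (elbow-up)
β = atan2(-3.5360,-1.9999) = -119.4914°; ψ = atan2(3.5000,-2.0622) = 120.5057°
θ_1 = β − ψ = -239.9971°
θ_3 = φ − θ_1 − θ_2 = -60.0025° (wrapped to (-180°,180°])

120.003 150.000 -60.002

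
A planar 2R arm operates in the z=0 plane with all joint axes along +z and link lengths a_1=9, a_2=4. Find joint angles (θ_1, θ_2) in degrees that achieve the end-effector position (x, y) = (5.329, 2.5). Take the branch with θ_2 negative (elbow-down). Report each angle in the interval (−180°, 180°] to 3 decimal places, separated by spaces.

44.998 -149.997

cos θ_2 = (34.6482−9²−4²)/(2·9·4) = -0.8660; θ_2 = -149.9967° (elbow-down)
β = atan2(2.5000,5.3290) = 25.1327°; ψ = atan2(-2.0002,5.5360) = -19.8651°
θ_1 = β − ψ = 44.9979°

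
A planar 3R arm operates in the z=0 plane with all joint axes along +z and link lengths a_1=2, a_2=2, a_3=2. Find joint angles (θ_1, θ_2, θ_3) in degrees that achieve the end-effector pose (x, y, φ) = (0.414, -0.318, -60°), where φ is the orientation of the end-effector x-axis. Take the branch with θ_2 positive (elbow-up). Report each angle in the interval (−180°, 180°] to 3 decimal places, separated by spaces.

45.009 135.002 119.989

wrist centre = target − a_3·(cos φ, sin φ) = (-0.5860, 1.4141)
cos θ_2 = (2.3429−2²−2²)/(2·2·2) = -0.7071; θ_2 = 135.0021° (elbow-up)
β = atan2(1.4141,-0.5860) = 112.5097°; ψ = atan2(1.4142,0.5857) = 67.5011°
θ_1 = β − ψ = 45.0087°
θ_3 = φ − θ_1 − θ_2 = 119.9892° (wrapped to (-180°,180°])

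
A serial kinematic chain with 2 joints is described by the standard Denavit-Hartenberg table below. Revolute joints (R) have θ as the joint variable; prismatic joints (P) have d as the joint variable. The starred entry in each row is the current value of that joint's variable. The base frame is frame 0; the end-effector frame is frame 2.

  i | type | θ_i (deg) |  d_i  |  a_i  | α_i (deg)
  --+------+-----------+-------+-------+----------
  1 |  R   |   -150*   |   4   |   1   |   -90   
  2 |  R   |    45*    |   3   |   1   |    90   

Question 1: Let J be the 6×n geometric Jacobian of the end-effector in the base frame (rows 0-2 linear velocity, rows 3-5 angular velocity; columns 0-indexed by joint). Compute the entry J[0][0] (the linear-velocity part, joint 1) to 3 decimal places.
axis z_0 = ẑ; lever o_n−o_0 = (0.0216,-3.4516,3.2929)
cross product → J_v[:, 0] = (3.4516,0.0216,-0.0000)
J_ω[:, 0] = z_0
entry J[0][0] = 3.4516

3.452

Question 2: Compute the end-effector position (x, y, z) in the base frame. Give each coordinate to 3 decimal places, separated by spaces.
0.022 -3.452 3.293

after link 1: o_1 = (-0.8660, -0.5000, 4.0000)
after link 2: o_2 = (0.0216, -3.4516, 3.2929)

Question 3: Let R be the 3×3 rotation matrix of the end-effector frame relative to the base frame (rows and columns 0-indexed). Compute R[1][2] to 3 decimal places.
-0.354

End-effector z-axis (col 2 of R) = (-0.6124,-0.3536,0.7071)
R[1][2] = -0.3536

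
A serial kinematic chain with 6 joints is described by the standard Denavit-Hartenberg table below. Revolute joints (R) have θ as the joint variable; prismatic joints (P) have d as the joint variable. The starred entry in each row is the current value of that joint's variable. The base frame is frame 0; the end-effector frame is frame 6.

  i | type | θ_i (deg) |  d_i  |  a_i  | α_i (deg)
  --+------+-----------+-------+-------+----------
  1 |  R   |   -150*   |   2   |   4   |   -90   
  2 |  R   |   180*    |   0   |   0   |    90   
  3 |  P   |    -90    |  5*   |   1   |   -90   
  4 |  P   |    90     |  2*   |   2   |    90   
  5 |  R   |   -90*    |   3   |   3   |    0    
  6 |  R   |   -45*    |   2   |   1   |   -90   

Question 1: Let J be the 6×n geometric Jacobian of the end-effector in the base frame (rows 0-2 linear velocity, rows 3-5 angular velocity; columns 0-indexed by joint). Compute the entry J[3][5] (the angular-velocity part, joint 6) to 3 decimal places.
axis z_5 = (-0.5000,0.8660,-0.0000); lever o_n−o_5 = (-1.6124,1.3785,-0.7071)
cross product → J_v[:, 5] = (-0.6124,-0.3536,0.7071)
J_ω[:, 5] = z_5
entry J[3][5] = -0.5000

-0.500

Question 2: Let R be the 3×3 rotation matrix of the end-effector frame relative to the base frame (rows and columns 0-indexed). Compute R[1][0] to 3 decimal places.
End-effector x-axis (col 0 of R) = (-0.6124,-0.3536,-0.7071)
R[1][0] = -0.3536

-0.354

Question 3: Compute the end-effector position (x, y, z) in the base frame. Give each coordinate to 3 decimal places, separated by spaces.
-7.942 2.343 -1.707

after link 1: o_1 = (-3.4641, -2.0000, 2.0000)
after link 2: o_2 = (-3.4641, -2.0000, 2.0000)
after link 3: o_3 = (-3.9641, -1.1340, -3.0000)
after link 4: o_4 = (-2.2321, -0.1340, -1.0000)
after link 5: o_5 = (-6.3301, 0.9641, -1.0000)
after link 6: o_6 = (-7.9425, 2.3426, -1.7071)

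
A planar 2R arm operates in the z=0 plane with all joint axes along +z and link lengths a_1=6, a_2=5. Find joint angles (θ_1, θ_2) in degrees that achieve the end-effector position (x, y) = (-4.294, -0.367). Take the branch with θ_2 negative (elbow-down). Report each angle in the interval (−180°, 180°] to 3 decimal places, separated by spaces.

cos θ_2 = (18.5731−6²−5²)/(2·6·5) = -0.7071; θ_2 = -135.0006° (elbow-down)
β = atan2(-0.3670,-4.2940) = -175.1149°; ψ = atan2(-3.5355,2.4644) = -55.1215°
θ_1 = β − ψ = -119.9934°

-119.993 -135.001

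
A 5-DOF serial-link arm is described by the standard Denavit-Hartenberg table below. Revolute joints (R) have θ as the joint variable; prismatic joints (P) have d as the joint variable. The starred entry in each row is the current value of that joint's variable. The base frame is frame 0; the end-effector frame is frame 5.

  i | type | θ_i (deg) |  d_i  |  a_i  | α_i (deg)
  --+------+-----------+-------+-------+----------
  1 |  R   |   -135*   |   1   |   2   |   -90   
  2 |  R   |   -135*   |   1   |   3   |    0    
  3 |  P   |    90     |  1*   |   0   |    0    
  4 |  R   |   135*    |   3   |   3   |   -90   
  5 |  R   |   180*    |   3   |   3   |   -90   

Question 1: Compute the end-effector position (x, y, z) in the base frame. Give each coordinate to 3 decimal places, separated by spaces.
5.743 -1.328 3.121

after link 1: o_1 = (-1.4142, -1.4142, 1.0000)
after link 2: o_2 = (0.7929, -0.6213, 3.1213)
after link 3: o_3 = (1.5000, -1.3284, 3.1213)
after link 4: o_4 = (3.6213, -3.4497, 0.1213)
after link 5: o_5 = (5.7426, -1.3284, 3.1213)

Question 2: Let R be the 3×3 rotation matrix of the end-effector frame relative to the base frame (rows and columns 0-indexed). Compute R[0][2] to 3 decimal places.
0.707

End-effector z-axis (col 2 of R) = (0.7071,-0.7071,0.0000)
R[0][2] = 0.7071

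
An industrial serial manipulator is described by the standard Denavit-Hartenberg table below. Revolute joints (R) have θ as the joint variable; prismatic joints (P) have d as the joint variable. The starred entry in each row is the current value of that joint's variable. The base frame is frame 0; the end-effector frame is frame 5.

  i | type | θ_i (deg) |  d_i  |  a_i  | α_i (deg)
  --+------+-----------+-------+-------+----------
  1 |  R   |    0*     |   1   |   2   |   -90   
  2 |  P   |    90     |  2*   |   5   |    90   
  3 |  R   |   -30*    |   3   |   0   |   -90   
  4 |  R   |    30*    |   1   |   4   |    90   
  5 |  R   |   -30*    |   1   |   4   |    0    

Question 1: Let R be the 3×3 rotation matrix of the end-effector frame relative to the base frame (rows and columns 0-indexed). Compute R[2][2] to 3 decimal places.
End-effector z-axis (col 2 of R) = (0.8660,-0.2500,-0.4330)
R[2][2] = -0.4330

-0.433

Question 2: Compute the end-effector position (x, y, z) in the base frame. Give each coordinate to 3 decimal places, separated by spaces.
2.134 -2.348 -9.531

after link 1: o_1 = (2.0000, 0.0000, 1.0000)
after link 2: o_2 = (2.0000, 2.0000, -4.0000)
after link 3: o_3 = (5.0000, 2.0000, -4.0000)
after link 4: o_4 = (3.0000, 1.1340, -7.5000)
after link 5: o_5 = (2.1340, -2.3481, -9.5311)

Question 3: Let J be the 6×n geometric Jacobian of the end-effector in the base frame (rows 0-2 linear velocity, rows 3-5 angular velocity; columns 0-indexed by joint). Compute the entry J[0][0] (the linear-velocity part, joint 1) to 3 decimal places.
axis z_0 = ẑ; lever o_n−o_0 = (2.1340,-2.3481,-9.5311)
cross product → J_v[:, 0] = (2.3481,2.1340,-0.0000)
J_ω[:, 0] = z_0
entry J[0][0] = 2.3481

2.348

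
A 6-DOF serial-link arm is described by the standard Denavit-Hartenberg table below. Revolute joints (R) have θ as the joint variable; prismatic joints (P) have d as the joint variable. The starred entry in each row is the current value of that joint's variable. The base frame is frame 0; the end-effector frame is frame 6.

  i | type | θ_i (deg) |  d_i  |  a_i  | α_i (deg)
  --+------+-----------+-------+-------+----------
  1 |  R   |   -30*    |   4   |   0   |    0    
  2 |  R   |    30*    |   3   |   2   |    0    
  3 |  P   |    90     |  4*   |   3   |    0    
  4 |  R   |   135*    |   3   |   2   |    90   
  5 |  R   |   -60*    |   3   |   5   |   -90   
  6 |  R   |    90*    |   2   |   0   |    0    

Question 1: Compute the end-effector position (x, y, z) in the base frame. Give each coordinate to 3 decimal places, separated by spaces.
-4.528 0.715 10.670

after link 1: o_1 = (0.0000, 0.0000, 4.0000)
after link 2: o_2 = (2.0000, 0.0000, 7.0000)
after link 3: o_3 = (2.0000, 3.0000, 11.0000)
after link 4: o_4 = (0.5858, 1.5858, 14.0000)
after link 5: o_5 = (-3.3033, 1.9393, 9.6699)
after link 6: o_6 = (-4.5280, 0.7146, 10.6699)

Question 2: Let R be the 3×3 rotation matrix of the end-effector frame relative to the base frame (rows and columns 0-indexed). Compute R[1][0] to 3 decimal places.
End-effector x-axis (col 0 of R) = (0.7071,-0.7071,-0.0000)
R[1][0] = -0.7071

-0.707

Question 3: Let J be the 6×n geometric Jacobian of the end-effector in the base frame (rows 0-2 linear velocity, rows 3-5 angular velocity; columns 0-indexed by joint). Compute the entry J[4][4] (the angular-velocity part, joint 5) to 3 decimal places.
0.707

axis z_4 = (-0.7071,0.7071,0.0000); lever o_n−o_4 = (-5.1138,-0.8712,-3.3301)
cross product → J_v[:, 4] = (-2.3548,-2.3548,4.2321)
J_ω[:, 4] = z_4
entry J[4][4] = 0.7071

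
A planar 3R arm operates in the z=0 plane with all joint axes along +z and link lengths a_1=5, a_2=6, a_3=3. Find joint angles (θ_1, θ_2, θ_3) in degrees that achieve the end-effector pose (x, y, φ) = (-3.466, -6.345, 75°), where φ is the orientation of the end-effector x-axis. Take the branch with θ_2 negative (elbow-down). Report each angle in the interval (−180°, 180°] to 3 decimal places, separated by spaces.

wrist centre = target − a_3·(cos φ, sin φ) = (-4.2425, -9.2428)
cos θ_2 = (103.4274−5²−6²)/(2·5·6) = 0.7071; θ_2 = -44.9987° (elbow-down)
β = atan2(-9.2428,-4.2425) = -114.6552°; ψ = atan2(-4.2425,9.2427) = -24.6558°
θ_1 = β − ψ = -89.9995°
θ_3 = φ − θ_1 − θ_2 = -150.0018° (wrapped to (-180°,180°])

-89.999 -44.999 -150.002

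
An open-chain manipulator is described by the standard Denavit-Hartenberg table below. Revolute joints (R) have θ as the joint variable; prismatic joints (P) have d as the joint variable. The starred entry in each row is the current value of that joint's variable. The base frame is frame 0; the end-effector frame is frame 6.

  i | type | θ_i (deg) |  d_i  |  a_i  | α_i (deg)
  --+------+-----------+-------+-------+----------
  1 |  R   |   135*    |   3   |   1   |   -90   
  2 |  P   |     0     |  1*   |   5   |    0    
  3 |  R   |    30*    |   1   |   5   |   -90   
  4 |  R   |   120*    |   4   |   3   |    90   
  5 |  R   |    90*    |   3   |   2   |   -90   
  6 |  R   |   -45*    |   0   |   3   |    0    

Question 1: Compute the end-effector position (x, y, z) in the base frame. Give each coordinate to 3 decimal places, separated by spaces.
-3.997 8.464 -8.001

after link 1: o_1 = (-0.7071, 0.7071, 3.0000)
after link 2: o_2 = (-4.9497, 3.5355, 3.0000)
after link 3: o_3 = (-8.7187, 5.8903, 0.5000)
after link 4: o_4 = (-4.5488, 5.3946, -2.2141)
after link 5: o_5 = (-4.3721, 7.3392, -5.2452)
after link 6: o_6 = (-3.9971, 8.4642, -8.0009)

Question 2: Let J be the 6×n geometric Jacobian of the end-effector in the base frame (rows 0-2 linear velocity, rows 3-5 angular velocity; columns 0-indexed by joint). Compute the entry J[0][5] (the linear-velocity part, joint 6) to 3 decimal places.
axis z_5 = (-0.9186,-0.3062,-0.2500); lever o_n−o_5 = (0.3750,1.1250,-2.7557)
cross product → J_v[:, 5] = (1.1250,-2.6250,-0.9186)
J_ω[:, 5] = z_5
entry J[0][5] = 1.1250

1.125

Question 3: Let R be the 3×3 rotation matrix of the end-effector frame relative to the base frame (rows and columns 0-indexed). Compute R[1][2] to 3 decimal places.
End-effector z-axis (col 2 of R) = (-0.9186,-0.3062,-0.2500)
R[1][2] = -0.3062

-0.306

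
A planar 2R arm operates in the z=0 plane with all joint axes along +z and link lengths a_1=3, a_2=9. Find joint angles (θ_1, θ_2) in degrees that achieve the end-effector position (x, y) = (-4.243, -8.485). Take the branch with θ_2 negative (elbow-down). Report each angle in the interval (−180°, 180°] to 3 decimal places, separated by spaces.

cos θ_2 = (89.9983−3²−9²)/(2·3·9) = -0.0000; θ_2 = -90.0018° (elbow-down)
β = atan2(-8.4850,-4.2430) = -116.5678°; ψ = atan2(-9.0000,2.9997) = -71.5667°
θ_1 = β − ψ = -45.0011°

-45.001 -90.002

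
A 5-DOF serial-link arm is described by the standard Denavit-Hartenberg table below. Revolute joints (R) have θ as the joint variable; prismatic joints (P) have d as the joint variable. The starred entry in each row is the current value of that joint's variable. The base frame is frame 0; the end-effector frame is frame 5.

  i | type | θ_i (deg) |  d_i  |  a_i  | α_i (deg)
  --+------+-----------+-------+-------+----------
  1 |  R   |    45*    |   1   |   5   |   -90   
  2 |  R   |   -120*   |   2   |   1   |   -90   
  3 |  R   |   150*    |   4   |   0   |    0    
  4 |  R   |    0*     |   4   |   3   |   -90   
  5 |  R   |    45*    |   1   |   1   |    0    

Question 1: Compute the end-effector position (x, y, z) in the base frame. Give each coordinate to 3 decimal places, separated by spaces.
8.244 9.676 2.299

after link 1: o_1 = (3.5355, 3.5355, 1.0000)
after link 2: o_2 = (1.7678, 4.5962, 1.8660)
after link 3: o_3 = (4.2173, 7.0457, 3.8660)
after link 4: o_4 = (8.6460, 9.3531, 3.6160)
after link 5: o_5 = (8.2439, 9.6757, 2.2991)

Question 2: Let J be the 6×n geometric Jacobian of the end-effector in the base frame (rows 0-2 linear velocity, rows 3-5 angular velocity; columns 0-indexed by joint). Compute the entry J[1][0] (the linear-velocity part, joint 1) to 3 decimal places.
axis z_0 = ẑ; lever o_n−o_0 = (8.2439,9.6757,2.2991)
cross product → J_v[:, 0] = (-9.6757,8.2439,0.0000)
J_ω[:, 0] = z_0
entry J[1][0] = 8.2439

8.244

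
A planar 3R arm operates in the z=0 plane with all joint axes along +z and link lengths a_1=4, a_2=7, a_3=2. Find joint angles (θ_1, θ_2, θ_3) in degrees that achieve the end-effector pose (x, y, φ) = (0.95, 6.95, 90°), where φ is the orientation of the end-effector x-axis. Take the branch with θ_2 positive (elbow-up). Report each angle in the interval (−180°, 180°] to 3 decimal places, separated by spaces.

-21.721 134.996 -23.275

wrist centre = target − a_3·(cos φ, sin φ) = (0.9500, 4.9500)
cos θ_2 = (25.4050−4²−7²)/(2·4·7) = -0.7071; θ_2 = 134.9957° (elbow-up)
β = atan2(4.9500,0.9500) = 79.1359°; ψ = atan2(4.9501,-0.9494) = 100.8568°
θ_1 = β − ψ = -21.7209°
θ_3 = φ − θ_1 − θ_2 = -23.2748° (wrapped to (-180°,180°])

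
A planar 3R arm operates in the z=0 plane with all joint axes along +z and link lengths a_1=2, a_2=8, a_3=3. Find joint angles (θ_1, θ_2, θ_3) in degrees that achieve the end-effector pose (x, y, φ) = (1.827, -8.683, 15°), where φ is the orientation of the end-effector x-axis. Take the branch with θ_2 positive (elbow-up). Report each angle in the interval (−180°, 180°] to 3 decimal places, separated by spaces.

wrist centre = target − a_3·(cos φ, sin φ) = (-1.0708, -9.4595)
cos θ_2 = (90.6279−2²−8²)/(2·2·8) = 0.7071; θ_2 = 44.9988° (elbow-up)
β = atan2(-9.4595,-1.0708) = -96.4582°; ψ = atan2(5.6567,7.6570) = 36.4558°
θ_1 = β − ψ = -132.9140°
θ_3 = φ − θ_1 − θ_2 = 102.9152° (wrapped to (-180°,180°])

-132.914 44.999 102.915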